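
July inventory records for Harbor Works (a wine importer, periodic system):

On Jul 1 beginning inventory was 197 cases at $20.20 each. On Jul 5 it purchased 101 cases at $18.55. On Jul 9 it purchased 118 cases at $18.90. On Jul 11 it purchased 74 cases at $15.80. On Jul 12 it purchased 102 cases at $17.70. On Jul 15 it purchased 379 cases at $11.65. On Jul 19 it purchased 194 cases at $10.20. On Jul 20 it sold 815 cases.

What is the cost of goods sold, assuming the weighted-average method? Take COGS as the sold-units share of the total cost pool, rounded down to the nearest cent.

Jul 20, sell 815: 815/1165 × $17,451.90 → $12,208.83
Ending inventory (cost pool remaining) = $5,243.07

COGS = $12,208.83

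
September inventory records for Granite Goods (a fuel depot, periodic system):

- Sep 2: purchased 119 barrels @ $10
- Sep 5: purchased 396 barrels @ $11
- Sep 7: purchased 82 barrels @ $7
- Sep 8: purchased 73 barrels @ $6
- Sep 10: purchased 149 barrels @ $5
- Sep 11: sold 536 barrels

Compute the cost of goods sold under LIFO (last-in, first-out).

COGS = $4,309

Sep 11, 536 sold [LIFO — newest first]: 149 @ $5 + 73 @ $6 + 82 @ $7 + 232 @ $11 = $4,309
Ending inventory: 119 @ $10 + 164 @ $11 = $2,994
Check: goods available $7,303 = COGS $4,309 + ending $2,994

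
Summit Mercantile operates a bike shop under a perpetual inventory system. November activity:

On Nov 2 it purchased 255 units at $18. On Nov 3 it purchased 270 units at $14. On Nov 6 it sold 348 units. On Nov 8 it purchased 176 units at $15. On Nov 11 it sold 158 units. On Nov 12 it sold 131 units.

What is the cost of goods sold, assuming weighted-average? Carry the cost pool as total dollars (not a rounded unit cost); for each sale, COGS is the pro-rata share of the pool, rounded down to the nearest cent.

COGS = $10,019.73

After Nov 2: 255 on hand, pool $4,590.00 (≈ $18.0000 each)
After Nov 3: 525 on hand, pool $8,370.00 (≈ $15.9429 each)
Nov 6, sell 348: 348/525 × $8,370.00 → $5,548.11
After Nov 8: 353 on hand, pool $5,461.89 (≈ $15.4728 each)
Nov 11, sell 158: 158/353 × $5,461.89 → $2,444.69
Nov 12, sell 131: 131/195 × $3,017.20 → $2,026.93
Total COGS = $5,548.11 + $2,444.69 + $2,026.93 = $10,019.73
Ending inventory (cost pool remaining) = $990.27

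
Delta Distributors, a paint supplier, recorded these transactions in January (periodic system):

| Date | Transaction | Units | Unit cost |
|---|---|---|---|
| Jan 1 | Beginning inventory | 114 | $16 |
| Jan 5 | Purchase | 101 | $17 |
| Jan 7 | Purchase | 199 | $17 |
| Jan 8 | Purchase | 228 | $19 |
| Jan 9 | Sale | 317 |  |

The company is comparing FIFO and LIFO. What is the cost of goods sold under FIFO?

FIFO COGS: 114 @ $16 + 101 @ $17 + 102 @ $17 = $5,275
LIFO COGS: 228 @ $19 + 89 @ $17 = $5,845

COGS = $5,275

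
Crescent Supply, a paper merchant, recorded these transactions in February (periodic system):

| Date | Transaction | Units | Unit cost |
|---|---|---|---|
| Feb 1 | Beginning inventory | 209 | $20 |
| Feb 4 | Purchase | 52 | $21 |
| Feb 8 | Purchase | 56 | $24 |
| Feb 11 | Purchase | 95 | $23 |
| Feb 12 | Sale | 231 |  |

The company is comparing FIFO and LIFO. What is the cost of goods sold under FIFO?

COGS = $4,642

FIFO COGS: 209 @ $20 + 22 @ $21 = $4,642
LIFO COGS: 95 @ $23 + 56 @ $24 + 52 @ $21 + 28 @ $20 = $5,181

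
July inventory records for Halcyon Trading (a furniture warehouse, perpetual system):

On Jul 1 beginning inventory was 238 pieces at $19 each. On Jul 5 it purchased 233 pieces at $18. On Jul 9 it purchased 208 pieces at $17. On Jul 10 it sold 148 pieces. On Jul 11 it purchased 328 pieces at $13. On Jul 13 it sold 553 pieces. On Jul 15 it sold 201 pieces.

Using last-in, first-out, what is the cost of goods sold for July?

COGS = $14,521

Jul 10, 148 sold [LIFO — newest first]: 148 @ $17 = $2,516
Jul 13, 553 sold [LIFO — newest first]: 328 @ $13 + 60 @ $17 + 165 @ $18 = $8,254
Jul 15, 201 sold [LIFO — newest first]: 68 @ $18 + 133 @ $19 = $3,751
Total COGS = $2,516 + $8,254 + $3,751 = $14,521
Ending inventory: 105 @ $19 = $1,995
Check: goods available $16,516 = COGS $14,521 + ending $1,995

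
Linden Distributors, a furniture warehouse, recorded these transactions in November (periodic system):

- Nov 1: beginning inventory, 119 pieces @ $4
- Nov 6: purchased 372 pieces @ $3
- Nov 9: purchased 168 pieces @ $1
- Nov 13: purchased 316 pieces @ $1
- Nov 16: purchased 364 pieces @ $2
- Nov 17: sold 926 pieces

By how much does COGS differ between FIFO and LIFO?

FIFO COGS: 119 @ $4 + 372 @ $3 + 168 @ $1 + 267 @ $1 = $2,027
LIFO COGS: 364 @ $2 + 316 @ $1 + 168 @ $1 + 78 @ $3 = $1,446
Difference = |$2,027 − $1,446| = $581

$581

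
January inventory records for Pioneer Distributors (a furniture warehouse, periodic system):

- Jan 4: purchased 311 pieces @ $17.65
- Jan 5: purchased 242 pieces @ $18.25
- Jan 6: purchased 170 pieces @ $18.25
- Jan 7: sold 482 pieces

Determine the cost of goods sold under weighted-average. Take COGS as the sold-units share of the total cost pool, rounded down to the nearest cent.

COGS = $8,672.10

Jan 7, sell 482: 482/723 × $13,008.15 → $8,672.10
Ending inventory (cost pool remaining) = $4,336.05
Check: goods available $13,008.15 = COGS $8,672.10 + ending $4,336.05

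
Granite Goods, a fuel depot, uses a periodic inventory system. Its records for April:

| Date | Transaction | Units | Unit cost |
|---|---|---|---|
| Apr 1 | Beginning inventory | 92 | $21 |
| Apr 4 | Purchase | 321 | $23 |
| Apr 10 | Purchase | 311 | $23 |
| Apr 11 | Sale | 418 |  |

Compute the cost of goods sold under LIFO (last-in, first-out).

COGS = $9,614

Apr 11, 418 sold [LIFO — newest first]: 311 @ $23 + 107 @ $23 = $9,614
Ending inventory: 92 @ $21 + 214 @ $23 = $6,854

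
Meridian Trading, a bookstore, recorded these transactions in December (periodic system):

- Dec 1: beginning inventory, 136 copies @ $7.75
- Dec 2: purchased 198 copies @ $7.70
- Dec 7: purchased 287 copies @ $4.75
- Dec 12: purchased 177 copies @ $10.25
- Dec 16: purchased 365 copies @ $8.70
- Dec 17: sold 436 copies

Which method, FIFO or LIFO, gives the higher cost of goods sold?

FIFO COGS: 136 @ $7.75 + 198 @ $7.70 + 102 @ $4.75 = $3,063.10
LIFO COGS: 365 @ $8.70 + 71 @ $10.25 = $3,903.25

LIFO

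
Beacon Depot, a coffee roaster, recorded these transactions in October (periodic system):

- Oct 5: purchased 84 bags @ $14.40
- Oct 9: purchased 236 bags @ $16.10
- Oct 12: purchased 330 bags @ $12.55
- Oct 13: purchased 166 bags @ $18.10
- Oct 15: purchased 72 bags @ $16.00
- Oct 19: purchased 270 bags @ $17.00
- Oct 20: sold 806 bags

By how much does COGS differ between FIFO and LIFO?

$512.20

FIFO COGS: 84 @ $14.40 + 236 @ $16.10 + 330 @ $12.55 + 156 @ $18.10 = $11,974.30
LIFO COGS: 270 @ $17.00 + 72 @ $16.00 + 166 @ $18.10 + 298 @ $12.55 = $12,486.50
Difference = |$11,974.30 − $12,486.50| = $512.20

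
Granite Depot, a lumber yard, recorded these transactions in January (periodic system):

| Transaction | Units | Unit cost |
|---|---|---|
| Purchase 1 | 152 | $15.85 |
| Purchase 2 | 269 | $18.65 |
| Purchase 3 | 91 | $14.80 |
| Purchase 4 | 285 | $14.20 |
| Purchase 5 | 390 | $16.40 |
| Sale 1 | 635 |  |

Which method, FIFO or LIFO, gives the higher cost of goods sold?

FIFO

FIFO COGS: 152 @ $15.85 + 269 @ $18.65 + 91 @ $14.80 + 123 @ $14.20 = $10,519.45
LIFO COGS: 390 @ $16.40 + 245 @ $14.20 = $9,875.00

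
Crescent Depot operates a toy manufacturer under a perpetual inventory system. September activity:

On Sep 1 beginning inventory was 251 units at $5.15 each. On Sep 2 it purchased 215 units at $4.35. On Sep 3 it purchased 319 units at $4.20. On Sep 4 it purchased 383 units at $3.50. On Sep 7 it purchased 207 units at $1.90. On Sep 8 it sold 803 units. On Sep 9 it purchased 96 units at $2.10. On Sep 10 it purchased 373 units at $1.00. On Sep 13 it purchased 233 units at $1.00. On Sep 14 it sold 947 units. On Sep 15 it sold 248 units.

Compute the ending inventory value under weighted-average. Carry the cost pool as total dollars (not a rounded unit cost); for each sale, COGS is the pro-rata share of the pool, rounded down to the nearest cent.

Ending inventory = $186.84

After Sep 1: 251 on hand, pool $1,292.65 (≈ $5.1500 each)
After Sep 2: 466 on hand, pool $2,227.90 (≈ $4.7809 each)
After Sep 3: 785 on hand, pool $3,567.70 (≈ $4.5448 each)
After Sep 4: 1168 on hand, pool $4,908.20 (≈ $4.2022 each)
After Sep 7: 1375 on hand, pool $5,301.50 (≈ $3.8556 each)
Sep 8, sell 803: 803/1375 × $5,301.50 → $3,096.07
After Sep 9: 668 on hand, pool $2,407.03 (≈ $3.6033 each)
After Sep 10: 1041 on hand, pool $2,780.03 (≈ $2.6705 each)
After Sep 13: 1274 on hand, pool $3,013.03 (≈ $2.3650 each)
Sep 14, sell 947: 947/1274 × $3,013.03 → $2,239.66
Sep 15, sell 248: 248/327 × $773.37 → $586.53
Total COGS = $3,096.07 + $2,239.66 + $586.53 = $5,922.26
Ending inventory (cost pool remaining) = $186.84
Check: goods available $6,109.10 = COGS $5,922.26 + ending $186.84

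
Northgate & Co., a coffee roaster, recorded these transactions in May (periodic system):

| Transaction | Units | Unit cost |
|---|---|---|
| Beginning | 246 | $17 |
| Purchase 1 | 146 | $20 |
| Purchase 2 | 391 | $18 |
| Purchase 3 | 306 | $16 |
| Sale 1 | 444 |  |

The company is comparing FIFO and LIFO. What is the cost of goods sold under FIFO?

FIFO COGS: 246 @ $17 + 146 @ $20 + 52 @ $18 = $8,038
LIFO COGS: 306 @ $16 + 138 @ $18 = $7,380

COGS = $8,038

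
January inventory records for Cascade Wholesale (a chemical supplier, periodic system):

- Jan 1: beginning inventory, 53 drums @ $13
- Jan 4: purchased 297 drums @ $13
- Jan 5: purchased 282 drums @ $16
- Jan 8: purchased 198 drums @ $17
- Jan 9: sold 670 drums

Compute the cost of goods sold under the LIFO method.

Jan 9, 670 sold [LIFO — newest first]: 198 @ $17 + 282 @ $16 + 190 @ $13 = $10,348
Ending inventory: 53 @ $13 + 107 @ $13 = $2,080

COGS = $10,348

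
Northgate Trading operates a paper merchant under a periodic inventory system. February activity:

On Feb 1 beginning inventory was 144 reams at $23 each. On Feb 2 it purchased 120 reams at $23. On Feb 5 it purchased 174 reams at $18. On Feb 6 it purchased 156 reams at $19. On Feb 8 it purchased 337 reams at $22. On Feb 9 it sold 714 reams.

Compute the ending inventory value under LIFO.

Ending inventory = $4,991

Feb 9, 714 sold [LIFO — newest first]: 337 @ $22 + 156 @ $19 + 174 @ $18 + 47 @ $23 = $14,591
Ending inventory: 144 @ $23 + 73 @ $23 = $4,991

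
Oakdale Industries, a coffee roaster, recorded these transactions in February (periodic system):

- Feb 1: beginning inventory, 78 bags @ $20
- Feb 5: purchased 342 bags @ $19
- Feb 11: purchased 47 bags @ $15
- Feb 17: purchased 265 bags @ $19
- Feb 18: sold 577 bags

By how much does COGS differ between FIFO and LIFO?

FIFO COGS: 78 @ $20 + 342 @ $19 + 47 @ $15 + 110 @ $19 = $10,853
LIFO COGS: 265 @ $19 + 47 @ $15 + 265 @ $19 = $10,775
Difference = |$10,853 − $10,775| = $78

$78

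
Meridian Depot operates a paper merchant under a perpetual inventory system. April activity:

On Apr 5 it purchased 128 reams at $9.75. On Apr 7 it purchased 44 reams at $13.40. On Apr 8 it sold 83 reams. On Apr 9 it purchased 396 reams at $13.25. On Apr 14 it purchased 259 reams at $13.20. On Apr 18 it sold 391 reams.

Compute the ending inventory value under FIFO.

Apr 8, 83 sold [FIFO — oldest first]: 83 @ $9.75 = $809.25
Apr 18, 391 sold [FIFO — oldest first]: 45 @ $9.75 + 44 @ $13.40 + 302 @ $13.25 = $5,029.85
Total COGS = $809.25 + $5,029.85 = $5,839.10
Ending inventory: 94 @ $13.25 + 259 @ $13.20 = $4,664.30

Ending inventory = $4,664.30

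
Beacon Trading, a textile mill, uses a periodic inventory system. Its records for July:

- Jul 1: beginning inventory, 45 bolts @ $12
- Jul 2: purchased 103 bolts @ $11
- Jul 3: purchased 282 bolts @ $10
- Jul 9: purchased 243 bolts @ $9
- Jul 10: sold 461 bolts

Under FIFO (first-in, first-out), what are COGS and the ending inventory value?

Jul 10, 461 sold [FIFO — oldest first]: 45 @ $12 + 103 @ $11 + 282 @ $10 + 31 @ $9 = $4,772
Ending inventory: 212 @ $9 = $1,908

COGS = $4,772; ending inventory = $1,908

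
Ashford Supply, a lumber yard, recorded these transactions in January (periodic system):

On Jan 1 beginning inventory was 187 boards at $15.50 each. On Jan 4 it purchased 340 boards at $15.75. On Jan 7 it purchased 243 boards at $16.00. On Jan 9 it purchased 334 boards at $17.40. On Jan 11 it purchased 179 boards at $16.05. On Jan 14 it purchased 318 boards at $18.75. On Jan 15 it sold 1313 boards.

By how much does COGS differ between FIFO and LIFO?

$910.75

FIFO COGS: 187 @ $15.50 + 340 @ $15.75 + 243 @ $16.00 + 334 @ $17.40 + 179 @ $16.05 + 30 @ $18.75 = $21,388.55
LIFO COGS: 318 @ $18.75 + 179 @ $16.05 + 334 @ $17.40 + 243 @ $16.00 + 239 @ $15.75 = $22,299.30
Difference = |$21,388.55 − $22,299.30| = $910.75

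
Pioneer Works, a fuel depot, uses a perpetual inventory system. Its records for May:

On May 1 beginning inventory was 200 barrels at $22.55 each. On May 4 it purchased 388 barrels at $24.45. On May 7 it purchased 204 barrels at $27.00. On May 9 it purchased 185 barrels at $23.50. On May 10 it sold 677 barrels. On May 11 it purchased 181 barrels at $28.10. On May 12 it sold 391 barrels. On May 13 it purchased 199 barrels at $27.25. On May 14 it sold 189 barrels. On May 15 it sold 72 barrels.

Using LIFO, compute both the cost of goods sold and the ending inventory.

May 10, 677 sold [LIFO — newest first]: 185 @ $23.50 + 204 @ $27.00 + 288 @ $24.45 = $16,897.10
May 12, 391 sold [LIFO — newest first]: 181 @ $28.10 + 100 @ $24.45 + 110 @ $22.55 = $10,011.60
May 14, 189 sold [LIFO — newest first]: 189 @ $27.25 = $5,150.25
May 15, 72 sold [LIFO — newest first]: 10 @ $27.25 + 62 @ $22.55 = $1,670.60
Total COGS = $16,897.10 + $10,011.60 + $5,150.25 + $1,670.60 = $33,729.55
Ending inventory: 28 @ $22.55 = $631.40

COGS = $33,729.55; ending inventory = $631.40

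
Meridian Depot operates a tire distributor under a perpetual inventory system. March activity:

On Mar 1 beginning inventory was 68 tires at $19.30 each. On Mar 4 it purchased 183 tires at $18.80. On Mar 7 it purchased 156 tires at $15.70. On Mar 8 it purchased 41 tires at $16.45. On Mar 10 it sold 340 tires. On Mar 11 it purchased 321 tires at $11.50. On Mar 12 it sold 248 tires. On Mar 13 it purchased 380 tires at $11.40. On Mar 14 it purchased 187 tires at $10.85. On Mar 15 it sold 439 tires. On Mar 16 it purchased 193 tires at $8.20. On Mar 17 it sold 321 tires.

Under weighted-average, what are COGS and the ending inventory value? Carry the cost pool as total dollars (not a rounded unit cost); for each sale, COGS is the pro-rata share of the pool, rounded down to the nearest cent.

COGS = $17,642.12; ending inventory = $1,869.38

After Mar 1: 68 on hand, pool $1,312.40 (≈ $19.3000 each)
After Mar 4: 251 on hand, pool $4,752.80 (≈ $18.9355 each)
After Mar 7: 407 on hand, pool $7,202.00 (≈ $17.6953 each)
After Mar 8: 448 on hand, pool $7,876.45 (≈ $17.5814 each)
Mar 10, sell 340: 340/448 × $7,876.45 → $5,977.66
After Mar 11: 429 on hand, pool $5,590.29 (≈ $13.0310 each)
Mar 12, sell 248: 248/429 × $5,590.29 → $3,231.68
After Mar 13: 561 on hand, pool $6,690.61 (≈ $11.9262 each)
After Mar 14: 748 on hand, pool $8,719.56 (≈ $11.6572 each)
Mar 15, sell 439: 439/748 × $8,719.56 → $5,117.49
After Mar 16: 502 on hand, pool $5,184.67 (≈ $10.3280 each)
Mar 17, sell 321: 321/502 × $5,184.67 → $3,315.29
Total COGS = $5,977.66 + $3,231.68 + $5,117.49 + $3,315.29 = $17,642.12
Ending inventory (cost pool remaining) = $1,869.38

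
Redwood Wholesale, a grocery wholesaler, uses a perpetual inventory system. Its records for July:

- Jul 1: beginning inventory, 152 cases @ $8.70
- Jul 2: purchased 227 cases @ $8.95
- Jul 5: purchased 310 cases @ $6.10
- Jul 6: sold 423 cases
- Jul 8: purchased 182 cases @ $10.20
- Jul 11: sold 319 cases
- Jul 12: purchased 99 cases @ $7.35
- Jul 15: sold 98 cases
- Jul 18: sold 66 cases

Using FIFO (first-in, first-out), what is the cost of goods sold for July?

Jul 6, 423 sold [FIFO — oldest first]: 152 @ $8.70 + 227 @ $8.95 + 44 @ $6.10 = $3,622.45
Jul 11, 319 sold [FIFO — oldest first]: 266 @ $6.10 + 53 @ $10.20 = $2,163.20
Jul 15, 98 sold [FIFO — oldest first]: 98 @ $10.20 = $999.60
Jul 18, 66 sold [FIFO — oldest first]: 31 @ $10.20 + 35 @ $7.35 = $573.45
Total COGS = $3,622.45 + $2,163.20 + $999.60 + $573.45 = $7,358.70
Ending inventory: 64 @ $7.35 = $470.40

COGS = $7,358.70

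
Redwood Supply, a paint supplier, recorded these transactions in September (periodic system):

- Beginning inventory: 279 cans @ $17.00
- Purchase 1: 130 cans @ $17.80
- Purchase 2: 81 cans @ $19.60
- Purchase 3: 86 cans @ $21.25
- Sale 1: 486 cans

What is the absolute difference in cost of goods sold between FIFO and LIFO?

FIFO COGS: 279 @ $17.00 + 130 @ $17.80 + 77 @ $19.60 = $8,566.20
LIFO COGS: 86 @ $21.25 + 81 @ $19.60 + 130 @ $17.80 + 189 @ $17.00 = $8,942.10
Difference = |$8,566.20 − $8,942.10| = $375.90

$375.90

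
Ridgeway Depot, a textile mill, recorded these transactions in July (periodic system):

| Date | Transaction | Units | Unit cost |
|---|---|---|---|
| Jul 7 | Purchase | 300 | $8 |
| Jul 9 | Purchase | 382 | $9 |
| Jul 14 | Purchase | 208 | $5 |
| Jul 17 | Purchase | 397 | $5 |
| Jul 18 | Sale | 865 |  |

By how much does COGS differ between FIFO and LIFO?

$1,388

FIFO COGS: 300 @ $8 + 382 @ $9 + 183 @ $5 = $6,753
LIFO COGS: 397 @ $5 + 208 @ $5 + 260 @ $9 = $5,365
Difference = |$6,753 − $5,365| = $1,388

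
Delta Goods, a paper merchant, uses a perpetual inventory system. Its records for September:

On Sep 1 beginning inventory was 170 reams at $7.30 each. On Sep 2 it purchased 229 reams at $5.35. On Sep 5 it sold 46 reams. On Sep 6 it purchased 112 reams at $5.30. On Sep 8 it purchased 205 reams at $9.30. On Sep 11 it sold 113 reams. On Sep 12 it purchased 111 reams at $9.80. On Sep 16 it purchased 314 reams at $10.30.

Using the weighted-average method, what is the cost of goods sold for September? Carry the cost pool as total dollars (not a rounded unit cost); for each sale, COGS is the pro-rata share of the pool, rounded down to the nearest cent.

After Sep 1: 170 on hand, pool $1,241.00 (≈ $7.3000 each)
After Sep 2: 399 on hand, pool $2,466.15 (≈ $6.1808 each)
Sep 5, sell 46: 46/399 × $2,466.15 → $284.31
After Sep 6: 465 on hand, pool $2,775.44 (≈ $5.9687 each)
After Sep 8: 670 on hand, pool $4,681.94 (≈ $6.9880 each)
Sep 11, sell 113: 113/670 × $4,681.94 → $789.64
After Sep 12: 668 on hand, pool $4,980.10 (≈ $7.4552 each)
After Sep 16: 982 on hand, pool $8,214.30 (≈ $8.3649 each)
Total COGS = $284.31 + $789.64 = $1,073.95
Ending inventory (cost pool remaining) = $8,214.30
Check: goods available $9,288.25 = COGS $1,073.95 + ending $8,214.30

COGS = $1,073.95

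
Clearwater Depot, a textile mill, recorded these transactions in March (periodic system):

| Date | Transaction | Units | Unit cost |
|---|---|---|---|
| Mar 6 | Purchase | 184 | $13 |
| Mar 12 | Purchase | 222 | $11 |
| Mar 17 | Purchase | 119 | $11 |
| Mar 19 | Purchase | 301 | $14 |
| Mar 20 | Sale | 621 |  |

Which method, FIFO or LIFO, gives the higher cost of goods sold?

LIFO

FIFO COGS: 184 @ $13 + 222 @ $11 + 119 @ $11 + 96 @ $14 = $7,487
LIFO COGS: 301 @ $14 + 119 @ $11 + 201 @ $11 = $7,734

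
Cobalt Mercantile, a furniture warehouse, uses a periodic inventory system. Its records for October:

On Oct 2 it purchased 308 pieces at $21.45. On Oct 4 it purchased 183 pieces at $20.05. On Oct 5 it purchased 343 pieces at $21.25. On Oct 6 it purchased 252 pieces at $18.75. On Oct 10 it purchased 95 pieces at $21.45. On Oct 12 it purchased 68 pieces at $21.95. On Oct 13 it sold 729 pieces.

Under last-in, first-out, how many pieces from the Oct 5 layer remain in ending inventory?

29

Oct 13, 729 sold [LIFO — newest first]: 68 @ $21.95 + 95 @ $21.45 + 252 @ $18.75 + 314 @ $21.25 = $14,927.85
Ending inventory: 308 @ $21.45 + 183 @ $20.05 + 29 @ $21.25 = $10,892.00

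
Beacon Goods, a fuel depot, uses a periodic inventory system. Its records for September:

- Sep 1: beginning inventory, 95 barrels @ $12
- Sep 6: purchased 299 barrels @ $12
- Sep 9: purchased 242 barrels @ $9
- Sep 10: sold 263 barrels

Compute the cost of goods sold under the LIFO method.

COGS = $2,430

Sep 10, 263 sold [LIFO — newest first]: 242 @ $9 + 21 @ $12 = $2,430
Ending inventory: 95 @ $12 + 278 @ $12 = $4,476
Check: goods available $6,906 = COGS $2,430 + ending $4,476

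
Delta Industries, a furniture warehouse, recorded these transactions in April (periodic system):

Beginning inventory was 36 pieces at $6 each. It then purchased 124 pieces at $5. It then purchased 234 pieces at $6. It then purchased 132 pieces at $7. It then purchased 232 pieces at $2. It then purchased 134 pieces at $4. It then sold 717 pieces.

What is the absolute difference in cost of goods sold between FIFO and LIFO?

$308

FIFO COGS: 36 @ $6 + 124 @ $5 + 234 @ $6 + 132 @ $7 + 191 @ $2 = $3,546
LIFO COGS: 134 @ $4 + 232 @ $2 + 132 @ $7 + 219 @ $6 = $3,238
Difference = |$3,546 − $3,238| = $308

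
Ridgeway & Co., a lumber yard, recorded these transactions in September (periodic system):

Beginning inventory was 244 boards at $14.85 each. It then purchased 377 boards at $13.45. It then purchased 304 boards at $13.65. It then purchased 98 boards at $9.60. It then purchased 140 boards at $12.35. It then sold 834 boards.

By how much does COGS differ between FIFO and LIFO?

FIFO COGS: 244 @ $14.85 + 377 @ $13.45 + 213 @ $13.65 = $11,601.50
LIFO COGS: 140 @ $12.35 + 98 @ $9.60 + 304 @ $13.65 + 292 @ $13.45 = $10,746.80
Difference = |$11,601.50 − $10,746.80| = $854.70

$854.70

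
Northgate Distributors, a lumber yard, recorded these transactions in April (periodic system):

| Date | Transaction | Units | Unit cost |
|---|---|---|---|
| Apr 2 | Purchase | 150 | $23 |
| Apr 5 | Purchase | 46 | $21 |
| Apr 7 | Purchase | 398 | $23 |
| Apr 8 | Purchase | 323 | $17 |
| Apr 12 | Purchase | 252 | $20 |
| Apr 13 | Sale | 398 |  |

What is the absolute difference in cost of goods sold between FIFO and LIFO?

$1,540

FIFO COGS: 150 @ $23 + 46 @ $21 + 202 @ $23 = $9,062
LIFO COGS: 252 @ $20 + 146 @ $17 = $7,522
Difference = |$9,062 − $7,522| = $1,540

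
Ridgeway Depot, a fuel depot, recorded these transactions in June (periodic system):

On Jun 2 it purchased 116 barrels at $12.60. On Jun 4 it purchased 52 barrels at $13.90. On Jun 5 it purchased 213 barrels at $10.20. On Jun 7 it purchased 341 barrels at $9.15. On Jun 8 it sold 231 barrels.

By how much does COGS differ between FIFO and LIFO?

$713.35

FIFO COGS: 116 @ $12.60 + 52 @ $13.90 + 63 @ $10.20 = $2,827.00
LIFO COGS: 231 @ $9.15 = $2,113.65
Difference = |$2,827.00 − $2,113.65| = $713.35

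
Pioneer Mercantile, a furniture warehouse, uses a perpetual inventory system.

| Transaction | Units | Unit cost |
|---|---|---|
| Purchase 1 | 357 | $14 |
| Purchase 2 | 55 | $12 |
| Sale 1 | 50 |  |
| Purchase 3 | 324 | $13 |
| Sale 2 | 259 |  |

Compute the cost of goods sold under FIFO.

COGS = $4,326

Sale 1 (50) [FIFO — oldest first]: 50 @ $14 = $700
Sale 2 (259) [FIFO — oldest first]: 259 @ $14 = $3,626
Total COGS = $700 + $3,626 = $4,326
Ending inventory: 48 @ $14 + 55 @ $12 + 324 @ $13 = $5,544
Check: goods available $9,870 = COGS $4,326 + ending $5,544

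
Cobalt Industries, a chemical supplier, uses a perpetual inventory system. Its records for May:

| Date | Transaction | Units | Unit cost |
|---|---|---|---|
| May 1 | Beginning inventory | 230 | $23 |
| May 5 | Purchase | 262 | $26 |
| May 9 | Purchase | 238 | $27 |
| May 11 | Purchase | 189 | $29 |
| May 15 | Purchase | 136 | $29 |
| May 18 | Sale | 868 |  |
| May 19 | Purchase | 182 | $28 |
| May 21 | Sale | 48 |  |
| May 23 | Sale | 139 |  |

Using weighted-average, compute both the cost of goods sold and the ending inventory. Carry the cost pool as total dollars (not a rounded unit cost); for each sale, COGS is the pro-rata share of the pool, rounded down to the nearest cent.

After May 1: 230 on hand, pool $5,290.00 (≈ $23.0000 each)
After May 5: 492 on hand, pool $12,102.00 (≈ $24.5976 each)
After May 9: 730 on hand, pool $18,528.00 (≈ $25.3808 each)
After May 11: 919 on hand, pool $24,009.00 (≈ $26.1251 each)
After May 15: 1055 on hand, pool $27,953.00 (≈ $26.4957 each)
May 18, sell 868: 868/1055 × $27,953.00 → $22,998.29
After May 19: 369 on hand, pool $10,050.71 (≈ $27.2377 each)
May 21, sell 48: 48/369 × $10,050.71 → $1,307.40
May 23, sell 139: 139/321 × $8,743.31 → $3,786.04
Total COGS = $22,998.29 + $1,307.40 + $3,786.04 = $28,091.73
Ending inventory (cost pool remaining) = $4,957.27

COGS = $28,091.73; ending inventory = $4,957.27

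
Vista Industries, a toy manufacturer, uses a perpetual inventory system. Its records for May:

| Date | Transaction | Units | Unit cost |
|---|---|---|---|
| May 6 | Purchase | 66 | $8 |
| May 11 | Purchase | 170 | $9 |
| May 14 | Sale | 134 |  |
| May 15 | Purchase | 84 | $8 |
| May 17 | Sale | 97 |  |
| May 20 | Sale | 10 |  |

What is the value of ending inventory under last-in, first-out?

Ending inventory = $645

May 14, 134 sold [LIFO — newest first]: 134 @ $9 = $1,206
May 17, 97 sold [LIFO — newest first]: 84 @ $8 + 13 @ $9 = $789
May 20, 10 sold [LIFO — newest first]: 10 @ $9 = $90
Total COGS = $1,206 + $789 + $90 = $2,085
Ending inventory: 66 @ $8 + 13 @ $9 = $645
Check: goods available $2,730 = COGS $2,085 + ending $645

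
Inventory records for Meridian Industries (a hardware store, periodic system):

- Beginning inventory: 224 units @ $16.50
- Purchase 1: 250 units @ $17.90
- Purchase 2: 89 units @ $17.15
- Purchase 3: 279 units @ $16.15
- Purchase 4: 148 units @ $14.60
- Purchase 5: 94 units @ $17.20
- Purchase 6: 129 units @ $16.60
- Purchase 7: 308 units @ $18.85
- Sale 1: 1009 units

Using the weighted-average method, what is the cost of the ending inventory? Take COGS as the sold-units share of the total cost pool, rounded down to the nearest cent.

Ending inventory = $8,727.91

Sale 1, sell 1009: 1009/1521 × $25,928.00 → $17,200.09
Ending inventory (cost pool remaining) = $8,727.91
Check: goods available $25,928.00 = COGS $17,200.09 + ending $8,727.91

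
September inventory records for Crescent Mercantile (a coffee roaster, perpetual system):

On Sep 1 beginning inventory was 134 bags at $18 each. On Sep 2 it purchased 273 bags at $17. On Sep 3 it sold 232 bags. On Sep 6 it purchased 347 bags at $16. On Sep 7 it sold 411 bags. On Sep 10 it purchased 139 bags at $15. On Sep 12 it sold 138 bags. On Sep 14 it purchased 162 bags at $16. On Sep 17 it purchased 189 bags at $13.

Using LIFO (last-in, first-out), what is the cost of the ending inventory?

Ending inventory = $7,062

Sep 3, 232 sold [LIFO — newest first]: 232 @ $17 = $3,944
Sep 7, 411 sold [LIFO — newest first]: 347 @ $16 + 41 @ $17 + 23 @ $18 = $6,663
Sep 12, 138 sold [LIFO — newest first]: 138 @ $15 = $2,070
Total COGS = $3,944 + $6,663 + $2,070 = $12,677
Ending inventory: 111 @ $18 + 1 @ $15 + 162 @ $16 + 189 @ $13 = $7,062
Check: goods available $19,739 = COGS $12,677 + ending $7,062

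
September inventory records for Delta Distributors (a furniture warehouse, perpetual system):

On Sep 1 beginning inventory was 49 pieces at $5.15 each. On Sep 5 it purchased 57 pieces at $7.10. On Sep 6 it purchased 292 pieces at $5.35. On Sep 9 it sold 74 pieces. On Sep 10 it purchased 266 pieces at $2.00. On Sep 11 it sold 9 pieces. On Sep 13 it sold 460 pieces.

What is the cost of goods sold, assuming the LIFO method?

Sep 9, 74 sold [LIFO — newest first]: 74 @ $5.35 = $395.90
Sep 11, 9 sold [LIFO — newest first]: 9 @ $2.00 = $18.00
Sep 13, 460 sold [LIFO — newest first]: 257 @ $2.00 + 203 @ $5.35 = $1,600.05
Total COGS = $395.90 + $18.00 + $1,600.05 = $2,013.95
Ending inventory: 49 @ $5.15 + 57 @ $7.10 + 15 @ $5.35 = $737.30

COGS = $2,013.95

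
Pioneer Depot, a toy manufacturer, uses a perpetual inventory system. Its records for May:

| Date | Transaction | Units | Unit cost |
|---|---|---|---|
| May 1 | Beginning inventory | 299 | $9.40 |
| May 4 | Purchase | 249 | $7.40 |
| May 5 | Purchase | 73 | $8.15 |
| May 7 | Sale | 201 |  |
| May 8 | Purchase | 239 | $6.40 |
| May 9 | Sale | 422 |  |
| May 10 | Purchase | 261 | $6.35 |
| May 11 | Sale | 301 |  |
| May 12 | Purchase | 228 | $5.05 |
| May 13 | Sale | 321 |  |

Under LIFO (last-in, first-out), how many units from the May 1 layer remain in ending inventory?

May 7, 201 sold [LIFO — newest first]: 73 @ $8.15 + 128 @ $7.40 = $1,542.15
May 9, 422 sold [LIFO — newest first]: 239 @ $6.40 + 121 @ $7.40 + 62 @ $9.40 = $3,007.80
May 11, 301 sold [LIFO — newest first]: 261 @ $6.35 + 40 @ $9.40 = $2,033.35
May 13, 321 sold [LIFO — newest first]: 228 @ $5.05 + 93 @ $9.40 = $2,025.60
Total COGS = $1,542.15 + $3,007.80 + $2,033.35 + $2,025.60 = $8,608.90
Ending inventory: 104 @ $9.40 = $977.60

104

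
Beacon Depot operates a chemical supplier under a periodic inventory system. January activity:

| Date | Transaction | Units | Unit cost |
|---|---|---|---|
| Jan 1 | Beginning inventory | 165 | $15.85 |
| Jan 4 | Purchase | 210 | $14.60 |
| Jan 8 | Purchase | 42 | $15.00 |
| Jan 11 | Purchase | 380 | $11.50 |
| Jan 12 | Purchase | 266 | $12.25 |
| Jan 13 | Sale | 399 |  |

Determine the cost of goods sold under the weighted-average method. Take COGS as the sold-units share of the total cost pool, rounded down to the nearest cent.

Jan 13, sell 399: 399/1063 × $13,939.75 → $5,232.32
Ending inventory (cost pool remaining) = $8,707.43
Check: goods available $13,939.75 = COGS $5,232.32 + ending $8,707.43

COGS = $5,232.32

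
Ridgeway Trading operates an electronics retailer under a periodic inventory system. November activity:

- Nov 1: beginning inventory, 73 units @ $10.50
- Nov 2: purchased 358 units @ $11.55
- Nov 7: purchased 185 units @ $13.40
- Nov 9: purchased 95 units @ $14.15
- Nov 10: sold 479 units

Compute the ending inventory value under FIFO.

Ending inventory = $3,180.05

Nov 10, 479 sold [FIFO — oldest first]: 73 @ $10.50 + 358 @ $11.55 + 48 @ $13.40 = $5,544.60
Ending inventory: 137 @ $13.40 + 95 @ $14.15 = $3,180.05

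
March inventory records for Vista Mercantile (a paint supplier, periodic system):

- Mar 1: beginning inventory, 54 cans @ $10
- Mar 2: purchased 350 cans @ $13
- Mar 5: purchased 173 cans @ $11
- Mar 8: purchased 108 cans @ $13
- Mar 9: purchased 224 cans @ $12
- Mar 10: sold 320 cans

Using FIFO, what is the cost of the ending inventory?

Ending inventory = $7,087

Mar 10, 320 sold [FIFO — oldest first]: 54 @ $10 + 266 @ $13 = $3,998
Ending inventory: 84 @ $13 + 173 @ $11 + 108 @ $13 + 224 @ $12 = $7,087
Check: goods available $11,085 = COGS $3,998 + ending $7,087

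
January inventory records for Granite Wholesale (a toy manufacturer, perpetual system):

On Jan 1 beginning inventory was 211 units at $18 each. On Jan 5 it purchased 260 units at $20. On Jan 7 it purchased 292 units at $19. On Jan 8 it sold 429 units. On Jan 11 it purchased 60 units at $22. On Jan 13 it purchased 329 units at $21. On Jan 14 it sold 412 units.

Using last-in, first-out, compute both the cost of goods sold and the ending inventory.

Jan 8, 429 sold [LIFO — newest first]: 292 @ $19 + 137 @ $20 = $8,288
Jan 14, 412 sold [LIFO — newest first]: 329 @ $21 + 60 @ $22 + 23 @ $20 = $8,689
Total COGS = $8,288 + $8,689 = $16,977
Ending inventory: 211 @ $18 + 100 @ $20 = $5,798

COGS = $16,977; ending inventory = $5,798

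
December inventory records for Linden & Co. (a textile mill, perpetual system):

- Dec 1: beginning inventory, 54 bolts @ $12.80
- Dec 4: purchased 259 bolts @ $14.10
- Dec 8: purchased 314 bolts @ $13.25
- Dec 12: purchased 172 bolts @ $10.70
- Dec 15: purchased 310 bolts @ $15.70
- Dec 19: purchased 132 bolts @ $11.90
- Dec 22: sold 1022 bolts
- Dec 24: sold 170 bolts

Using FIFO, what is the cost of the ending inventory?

Ending inventory = $583.10

Dec 22, 1022 sold [FIFO — oldest first]: 54 @ $12.80 + 259 @ $14.10 + 314 @ $13.25 + 172 @ $10.70 + 223 @ $15.70 = $13,845.10
Dec 24, 170 sold [FIFO — oldest first]: 87 @ $15.70 + 83 @ $11.90 = $2,353.60
Total COGS = $13,845.10 + $2,353.60 = $16,198.70
Ending inventory: 49 @ $11.90 = $583.10
Check: goods available $16,781.80 = COGS $16,198.70 + ending $583.10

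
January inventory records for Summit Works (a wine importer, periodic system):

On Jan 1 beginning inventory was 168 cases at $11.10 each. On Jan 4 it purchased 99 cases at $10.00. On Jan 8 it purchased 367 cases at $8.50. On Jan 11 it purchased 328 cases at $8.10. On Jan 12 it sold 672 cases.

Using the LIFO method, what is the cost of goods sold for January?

COGS = $5,580.80

Jan 12, 672 sold [LIFO — newest first]: 328 @ $8.10 + 344 @ $8.50 = $5,580.80
Ending inventory: 168 @ $11.10 + 99 @ $10.00 + 23 @ $8.50 = $3,050.30
Check: goods available $8,631.10 = COGS $5,580.80 + ending $3,050.30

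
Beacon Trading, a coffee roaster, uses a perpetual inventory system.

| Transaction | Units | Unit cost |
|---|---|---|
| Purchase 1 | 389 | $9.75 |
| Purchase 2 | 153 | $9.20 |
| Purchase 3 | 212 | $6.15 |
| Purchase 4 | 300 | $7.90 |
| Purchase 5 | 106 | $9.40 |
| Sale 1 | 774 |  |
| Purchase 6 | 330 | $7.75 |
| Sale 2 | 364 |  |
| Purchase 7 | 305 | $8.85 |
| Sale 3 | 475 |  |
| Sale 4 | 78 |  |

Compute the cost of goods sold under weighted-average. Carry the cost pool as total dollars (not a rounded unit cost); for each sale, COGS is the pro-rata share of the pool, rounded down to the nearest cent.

COGS = $14,245.38

After Purchase 1: 389 on hand, pool $3,792.75 (≈ $9.7500 each)
After Purchase 2: 542 on hand, pool $5,200.35 (≈ $9.5947 each)
After Purchase 3: 754 on hand, pool $6,504.15 (≈ $8.6262 each)
After Purchase 4: 1054 on hand, pool $8,874.15 (≈ $8.4195 each)
After Purchase 5: 1160 on hand, pool $9,870.55 (≈ $8.5091 each)
Sale 1, sell 774: 774/1160 × $9,870.55 → $6,586.03
After Purchase 6: 716 on hand, pool $5,842.02 (≈ $8.1592 each)
Sale 2, sell 364: 364/716 × $5,842.02 → $2,969.96
After Purchase 7: 657 on hand, pool $5,571.31 (≈ $8.4799 each)
Sale 3, sell 475: 475/657 × $5,571.31 → $4,027.96
Sale 4, sell 78: 78/182 × $1,543.35 → $661.43
Total COGS = $6,586.03 + $2,969.96 + $4,027.96 + $661.43 = $14,245.38
Ending inventory (cost pool remaining) = $881.92
Check: goods available $15,127.30 = COGS $14,245.38 + ending $881.92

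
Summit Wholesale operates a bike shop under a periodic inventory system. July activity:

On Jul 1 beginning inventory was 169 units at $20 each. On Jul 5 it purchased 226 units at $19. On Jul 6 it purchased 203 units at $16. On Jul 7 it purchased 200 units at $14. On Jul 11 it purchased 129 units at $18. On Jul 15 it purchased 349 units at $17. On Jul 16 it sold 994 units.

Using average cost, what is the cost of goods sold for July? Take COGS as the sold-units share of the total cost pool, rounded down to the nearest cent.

COGS = $17,120.01

Jul 16, sell 994: 994/1276 × $21,977.00 → $17,120.01
Ending inventory (cost pool remaining) = $4,856.99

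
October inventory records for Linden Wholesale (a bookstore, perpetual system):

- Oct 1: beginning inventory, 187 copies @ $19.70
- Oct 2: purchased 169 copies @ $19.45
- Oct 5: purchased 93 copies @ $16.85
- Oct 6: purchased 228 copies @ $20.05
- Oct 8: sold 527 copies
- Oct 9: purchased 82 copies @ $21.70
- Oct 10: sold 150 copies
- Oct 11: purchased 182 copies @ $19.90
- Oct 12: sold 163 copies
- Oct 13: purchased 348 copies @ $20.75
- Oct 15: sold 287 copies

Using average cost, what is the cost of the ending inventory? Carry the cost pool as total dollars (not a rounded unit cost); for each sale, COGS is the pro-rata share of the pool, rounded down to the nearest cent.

Ending inventory = $3,333.81

After Oct 1: 187 on hand, pool $3,683.90 (≈ $19.7000 each)
After Oct 2: 356 on hand, pool $6,970.95 (≈ $19.5813 each)
After Oct 5: 449 on hand, pool $8,538.00 (≈ $19.0156 each)
After Oct 6: 677 on hand, pool $13,109.40 (≈ $19.3640 each)
Oct 8, sell 527: 527/677 × $13,109.40 → $10,204.80
After Oct 9: 232 on hand, pool $4,684.00 (≈ $20.1897 each)
Oct 10, sell 150: 150/232 × $4,684.00 → $3,028.44
After Oct 11: 264 on hand, pool $5,277.36 (≈ $19.9900 each)
Oct 12, sell 163: 163/264 × $5,277.36 → $3,258.37
After Oct 13: 449 on hand, pool $9,239.99 (≈ $20.5790 each)
Oct 15, sell 287: 287/449 × $9,239.99 → $5,906.18
Total COGS = $10,204.80 + $3,028.44 + $3,258.37 + $5,906.18 = $22,397.79
Ending inventory (cost pool remaining) = $3,333.81
Check: goods available $25,731.60 = COGS $22,397.79 + ending $3,333.81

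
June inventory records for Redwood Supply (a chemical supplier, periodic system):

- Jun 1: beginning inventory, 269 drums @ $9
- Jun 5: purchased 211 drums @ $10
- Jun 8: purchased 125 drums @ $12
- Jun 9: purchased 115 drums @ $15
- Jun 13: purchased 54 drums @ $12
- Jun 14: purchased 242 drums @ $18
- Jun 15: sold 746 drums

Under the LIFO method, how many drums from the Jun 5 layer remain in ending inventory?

1

Jun 15, 746 sold [LIFO — newest first]: 242 @ $18 + 54 @ $12 + 115 @ $15 + 125 @ $12 + 210 @ $10 = $10,329
Ending inventory: 269 @ $9 + 1 @ $10 = $2,431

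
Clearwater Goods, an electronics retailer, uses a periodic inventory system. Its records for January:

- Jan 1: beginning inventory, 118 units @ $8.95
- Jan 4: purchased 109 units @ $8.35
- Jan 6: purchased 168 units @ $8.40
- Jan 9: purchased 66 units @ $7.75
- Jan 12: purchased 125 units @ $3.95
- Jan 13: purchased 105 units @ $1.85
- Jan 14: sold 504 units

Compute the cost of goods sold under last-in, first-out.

Jan 14, 504 sold [LIFO — newest first]: 105 @ $1.85 + 125 @ $3.95 + 66 @ $7.75 + 168 @ $8.40 + 40 @ $8.35 = $2,944.70
Ending inventory: 118 @ $8.95 + 69 @ $8.35 = $1,632.25
Check: goods available $4,576.95 = COGS $2,944.70 + ending $1,632.25

COGS = $2,944.70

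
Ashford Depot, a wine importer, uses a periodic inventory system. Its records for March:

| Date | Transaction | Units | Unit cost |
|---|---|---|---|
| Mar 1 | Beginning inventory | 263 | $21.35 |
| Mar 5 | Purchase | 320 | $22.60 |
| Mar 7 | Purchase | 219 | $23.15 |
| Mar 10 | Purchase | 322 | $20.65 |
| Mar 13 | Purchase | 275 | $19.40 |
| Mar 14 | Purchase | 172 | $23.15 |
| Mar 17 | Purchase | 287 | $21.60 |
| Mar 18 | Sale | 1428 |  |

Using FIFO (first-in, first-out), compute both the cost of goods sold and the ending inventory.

Mar 18, 1428 sold [FIFO — oldest first]: 263 @ $21.35 + 320 @ $22.60 + 219 @ $23.15 + 322 @ $20.65 + 275 @ $19.40 + 29 @ $23.15 = $30,572.55
Ending inventory: 143 @ $23.15 + 287 @ $21.60 = $9,509.65

COGS = $30,572.55; ending inventory = $9,509.65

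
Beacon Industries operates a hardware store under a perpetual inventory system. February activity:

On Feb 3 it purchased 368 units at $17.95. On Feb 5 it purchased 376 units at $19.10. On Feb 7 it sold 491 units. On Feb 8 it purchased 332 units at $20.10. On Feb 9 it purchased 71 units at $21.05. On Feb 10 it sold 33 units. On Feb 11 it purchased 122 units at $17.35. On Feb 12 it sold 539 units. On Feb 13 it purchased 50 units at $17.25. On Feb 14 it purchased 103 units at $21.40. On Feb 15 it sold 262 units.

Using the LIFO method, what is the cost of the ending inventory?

Ending inventory = $1,741.15

Feb 7, 491 sold [LIFO — newest first]: 376 @ $19.10 + 115 @ $17.95 = $9,245.85
Feb 10, 33 sold [LIFO — newest first]: 33 @ $21.05 = $694.65
Feb 12, 539 sold [LIFO — newest first]: 122 @ $17.35 + 38 @ $21.05 + 332 @ $20.10 + 47 @ $17.95 = $10,433.45
Feb 15, 262 sold [LIFO — newest first]: 103 @ $21.40 + 50 @ $17.25 + 109 @ $17.95 = $5,023.25
Total COGS = $9,245.85 + $694.65 + $10,433.45 + $5,023.25 = $25,397.20
Ending inventory: 97 @ $17.95 = $1,741.15
Check: goods available $27,138.35 = COGS $25,397.20 + ending $1,741.15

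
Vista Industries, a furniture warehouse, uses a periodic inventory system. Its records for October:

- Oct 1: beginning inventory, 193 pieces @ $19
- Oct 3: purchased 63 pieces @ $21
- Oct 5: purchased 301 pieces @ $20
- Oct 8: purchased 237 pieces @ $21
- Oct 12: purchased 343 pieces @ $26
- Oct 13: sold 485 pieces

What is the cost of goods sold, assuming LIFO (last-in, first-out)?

Oct 13, 485 sold [LIFO — newest first]: 343 @ $26 + 142 @ $21 = $11,900
Ending inventory: 193 @ $19 + 63 @ $21 + 301 @ $20 + 95 @ $21 = $13,005
Check: goods available $24,905 = COGS $11,900 + ending $13,005

COGS = $11,900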